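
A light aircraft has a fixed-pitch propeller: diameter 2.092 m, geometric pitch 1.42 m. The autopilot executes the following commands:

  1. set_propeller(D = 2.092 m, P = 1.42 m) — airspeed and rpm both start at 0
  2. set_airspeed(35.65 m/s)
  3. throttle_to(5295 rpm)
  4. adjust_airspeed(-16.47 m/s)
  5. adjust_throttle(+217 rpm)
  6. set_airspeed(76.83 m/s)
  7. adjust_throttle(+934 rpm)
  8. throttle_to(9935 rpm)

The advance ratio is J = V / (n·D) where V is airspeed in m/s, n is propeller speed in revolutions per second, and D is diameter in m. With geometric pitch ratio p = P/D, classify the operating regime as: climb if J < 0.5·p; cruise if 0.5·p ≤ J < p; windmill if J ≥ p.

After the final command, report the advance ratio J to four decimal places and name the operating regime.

set_propeller: D = 2.092 m, P = 1.42 m (p = P/D = 0.678776); state ← (V=0, rpm=0)
set_airspeed(35.65): V ← 35.65 m/s
throttle_to(5295): rpm ← 5295
adjust_airspeed(-16.47): V ← 35.65 -16.47 = 19.18 m/s
adjust_throttle(+217): rpm ← 5295 +217 = 5512
set_airspeed(76.83): V ← 76.83 m/s
adjust_throttle(+934): rpm ← 5512 +934 = 6446
throttle_to(9935): rpm ← 9935
final state: V = 76.83 m/s, rpm = 9935 → n = rpm/60 = 165.583333 rev/s
J = V / (n·D) = 76.83 / (165.583333 × 2.092) = 0.221795
regime bands: climb J<0.3394 | cruise [0.3394, 0.6788) | windmill J≥0.6788
J = 0.2218 → climb

J = 0.2218, regime = climb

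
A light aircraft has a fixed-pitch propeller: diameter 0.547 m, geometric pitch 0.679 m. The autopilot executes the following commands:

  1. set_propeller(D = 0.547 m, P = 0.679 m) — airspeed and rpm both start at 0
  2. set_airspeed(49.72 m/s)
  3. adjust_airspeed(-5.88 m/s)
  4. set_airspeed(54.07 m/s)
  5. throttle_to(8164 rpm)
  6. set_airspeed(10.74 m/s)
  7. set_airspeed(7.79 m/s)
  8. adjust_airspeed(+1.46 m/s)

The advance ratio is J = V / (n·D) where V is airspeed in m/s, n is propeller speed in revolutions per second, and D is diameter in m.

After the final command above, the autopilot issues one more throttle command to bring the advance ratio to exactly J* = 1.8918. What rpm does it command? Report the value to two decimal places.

set_propeller: D = 0.547 m, P = 0.679 m (p = P/D = 1.241316); state ← (V=0, rpm=0)
set_airspeed(49.72): V ← 49.72 m/s
adjust_airspeed(-5.88): V ← 49.72 -5.88 = 43.84 m/s
set_airspeed(54.07): V ← 54.07 m/s
throttle_to(8164): rpm ← 8164
set_airspeed(10.74): V ← 10.74 m/s
set_airspeed(7.79): V ← 7.79 m/s
adjust_airspeed(+1.46): V ← 7.79 +1.46 = 9.25 m/s
final state: V = 9.25 m/s, rpm = 8164 → n = rpm/60 = 136.066667 rev/s
target J* = 1.8918; solve J* = V/(n·D) for n: n = V/(J*·D) = 9.25/(1.8918 × 0.547) = 8.938799 rev/s
rpm = 60·n = 536.327957

rpm = 536.33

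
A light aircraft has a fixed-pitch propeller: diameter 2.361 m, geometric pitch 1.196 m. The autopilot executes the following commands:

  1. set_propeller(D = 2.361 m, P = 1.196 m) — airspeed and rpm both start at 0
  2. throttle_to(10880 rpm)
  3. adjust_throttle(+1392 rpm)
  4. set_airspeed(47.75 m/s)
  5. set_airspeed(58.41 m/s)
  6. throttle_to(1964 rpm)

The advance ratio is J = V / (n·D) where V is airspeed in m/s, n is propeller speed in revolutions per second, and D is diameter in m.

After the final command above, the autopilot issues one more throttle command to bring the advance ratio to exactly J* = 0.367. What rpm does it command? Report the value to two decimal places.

rpm = 4044.61

set_propeller: D = 2.361 m, P = 1.196 m (p = P/D = 0.506565); state ← (V=0, rpm=0)
throttle_to(10880): rpm ← 10880
adjust_throttle(+1392): rpm ← 10880 +1392 = 12272
set_airspeed(47.75): V ← 47.75 m/s
set_airspeed(58.41): V ← 58.41 m/s
throttle_to(1964): rpm ← 1964
final state: V = 58.41 m/s, rpm = 1964 → n = rpm/60 = 32.733333 rev/s
target J* = 0.367; solve J* = V/(n·D) for n: n = V/(J*·D) = 58.41/(0.367 × 2.361) = 67.410128 rev/s
rpm = 60·n = 4044.607709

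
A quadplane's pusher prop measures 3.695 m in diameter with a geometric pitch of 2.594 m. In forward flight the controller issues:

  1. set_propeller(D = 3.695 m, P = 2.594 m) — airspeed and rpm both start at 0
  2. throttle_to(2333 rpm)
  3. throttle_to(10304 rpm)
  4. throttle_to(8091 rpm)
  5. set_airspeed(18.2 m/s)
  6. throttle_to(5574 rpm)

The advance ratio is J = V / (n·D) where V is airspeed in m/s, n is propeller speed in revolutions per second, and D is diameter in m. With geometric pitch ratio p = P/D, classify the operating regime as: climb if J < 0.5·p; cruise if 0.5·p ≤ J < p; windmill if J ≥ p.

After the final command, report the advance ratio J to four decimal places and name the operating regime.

set_propeller: D = 3.695 m, P = 2.594 m (p = P/D = 0.702030); state ← (V=0, rpm=0)
throttle_to(2333): rpm ← 2333
throttle_to(10304): rpm ← 10304
throttle_to(8091): rpm ← 8091
set_airspeed(18.2): V ← 18.2 m/s
throttle_to(5574): rpm ← 5574
final state: V = 18.2 m/s, rpm = 5574 → n = rpm/60 = 92.900000 rev/s
J = V / (n·D) = 18.2 / (92.900000 × 3.695) = 0.053020
regime bands: climb J<0.3510 | cruise [0.3510, 0.7020) | windmill J≥0.7020
J = 0.0530 → climb

J = 0.0530, regime = climb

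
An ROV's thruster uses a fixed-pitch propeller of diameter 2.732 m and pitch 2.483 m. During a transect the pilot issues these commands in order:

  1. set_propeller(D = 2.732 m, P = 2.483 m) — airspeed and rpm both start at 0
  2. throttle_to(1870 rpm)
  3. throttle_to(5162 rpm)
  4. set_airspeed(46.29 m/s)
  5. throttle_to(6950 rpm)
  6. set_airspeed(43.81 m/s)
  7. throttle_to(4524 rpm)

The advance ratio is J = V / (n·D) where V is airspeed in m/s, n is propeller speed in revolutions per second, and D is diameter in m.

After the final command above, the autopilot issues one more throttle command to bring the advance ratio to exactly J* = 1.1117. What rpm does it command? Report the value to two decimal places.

set_propeller: D = 2.732 m, P = 2.483 m (p = P/D = 0.908858); state ← (V=0, rpm=0)
throttle_to(1870): rpm ← 1870
throttle_to(5162): rpm ← 5162
set_airspeed(46.29): V ← 46.29 m/s
throttle_to(6950): rpm ← 6950
set_airspeed(43.81): V ← 43.81 m/s
throttle_to(4524): rpm ← 4524
final state: V = 43.81 m/s, rpm = 4524 → n = rpm/60 = 75.400000 rev/s
target J* = 1.1117; solve J* = V/(n·D) for n: n = V/(J*·D) = 43.81/(1.1117 × 2.732) = 14.424639 rev/s
rpm = 60·n = 865.478339

rpm = 865.48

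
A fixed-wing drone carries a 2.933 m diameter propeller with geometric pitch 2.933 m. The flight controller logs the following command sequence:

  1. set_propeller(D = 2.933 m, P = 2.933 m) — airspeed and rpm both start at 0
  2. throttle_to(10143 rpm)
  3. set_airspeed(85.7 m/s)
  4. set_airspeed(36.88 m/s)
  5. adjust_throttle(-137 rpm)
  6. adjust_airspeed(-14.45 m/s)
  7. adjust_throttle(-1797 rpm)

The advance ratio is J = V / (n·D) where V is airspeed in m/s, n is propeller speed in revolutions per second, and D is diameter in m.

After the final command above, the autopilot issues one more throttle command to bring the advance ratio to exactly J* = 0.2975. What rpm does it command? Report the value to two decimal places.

rpm = 1542.34

set_propeller: D = 2.933 m, P = 2.933 m (p = P/D = 1.000000); state ← (V=0, rpm=0)
throttle_to(10143): rpm ← 10143
set_airspeed(85.7): V ← 85.7 m/s
set_airspeed(36.88): V ← 36.88 m/s
adjust_throttle(-137): rpm ← 10143 -137 = 10006
adjust_airspeed(-14.45): V ← 36.88 -14.45 = 22.43 m/s
adjust_throttle(-1797): rpm ← 10006 -1797 = 8209
final state: V = 22.43 m/s, rpm = 8209 → n = rpm/60 = 136.816667 rev/s
target J* = 0.2975; solve J* = V/(n·D) for n: n = V/(J*·D) = 22.43/(0.2975 × 2.933) = 25.705748 rev/s
rpm = 60·n = 1542.344862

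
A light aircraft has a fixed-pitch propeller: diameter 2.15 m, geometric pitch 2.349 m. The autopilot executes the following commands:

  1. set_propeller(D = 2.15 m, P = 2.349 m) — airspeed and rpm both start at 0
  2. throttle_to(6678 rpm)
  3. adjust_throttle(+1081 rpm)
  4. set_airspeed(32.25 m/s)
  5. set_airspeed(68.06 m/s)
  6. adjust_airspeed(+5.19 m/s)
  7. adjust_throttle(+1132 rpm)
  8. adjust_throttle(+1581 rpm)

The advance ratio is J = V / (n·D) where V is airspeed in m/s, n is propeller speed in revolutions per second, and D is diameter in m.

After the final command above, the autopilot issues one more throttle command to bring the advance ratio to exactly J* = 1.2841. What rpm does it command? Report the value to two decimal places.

rpm = 1591.92

set_propeller: D = 2.15 m, P = 2.349 m (p = P/D = 1.092558); state ← (V=0, rpm=0)
throttle_to(6678): rpm ← 6678
adjust_throttle(+1081): rpm ← 6678 +1081 = 7759
set_airspeed(32.25): V ← 32.25 m/s
set_airspeed(68.06): V ← 68.06 m/s
adjust_airspeed(+5.19): V ← 68.06 +5.19 = 73.25 m/s
adjust_throttle(+1132): rpm ← 7759 +1132 = 8891
adjust_throttle(+1581): rpm ← 8891 +1581 = 10472
final state: V = 73.25 m/s, rpm = 10472 → n = rpm/60 = 174.533333 rev/s
target J* = 1.2841; solve J* = V/(n·D) for n: n = V/(J*·D) = 73.25/(1.2841 × 2.15) = 26.532020 rev/s
rpm = 60·n = 1591.921226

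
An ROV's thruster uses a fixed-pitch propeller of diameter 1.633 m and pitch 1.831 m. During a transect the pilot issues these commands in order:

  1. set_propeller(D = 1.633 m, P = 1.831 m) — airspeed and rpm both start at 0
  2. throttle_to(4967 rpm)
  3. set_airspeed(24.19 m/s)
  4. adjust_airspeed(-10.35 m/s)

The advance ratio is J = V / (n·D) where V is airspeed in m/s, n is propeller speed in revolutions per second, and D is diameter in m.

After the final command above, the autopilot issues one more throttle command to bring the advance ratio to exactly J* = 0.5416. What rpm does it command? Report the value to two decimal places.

rpm = 938.91

set_propeller: D = 1.633 m, P = 1.831 m (p = P/D = 1.121249); state ← (V=0, rpm=0)
throttle_to(4967): rpm ← 4967
set_airspeed(24.19): V ← 24.19 m/s
adjust_airspeed(-10.35): V ← 24.19 -10.35 = 13.84 m/s
final state: V = 13.84 m/s, rpm = 4967 → n = rpm/60 = 82.783333 rev/s
target J* = 0.5416; solve J* = V/(n·D) for n: n = V/(J*·D) = 13.84/(0.5416 × 1.633) = 15.648447 rev/s
rpm = 60·n = 938.906834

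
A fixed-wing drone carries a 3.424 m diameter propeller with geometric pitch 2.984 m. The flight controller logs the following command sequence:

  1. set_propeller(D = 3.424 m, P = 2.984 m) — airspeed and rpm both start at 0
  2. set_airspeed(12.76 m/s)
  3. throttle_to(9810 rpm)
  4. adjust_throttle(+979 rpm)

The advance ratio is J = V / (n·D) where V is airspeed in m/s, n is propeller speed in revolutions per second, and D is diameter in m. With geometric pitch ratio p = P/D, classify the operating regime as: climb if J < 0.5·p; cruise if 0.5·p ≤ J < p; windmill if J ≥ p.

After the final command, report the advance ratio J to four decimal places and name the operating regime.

J = 0.0207, regime = climb

set_propeller: D = 3.424 m, P = 2.984 m (p = P/D = 0.871495); state ← (V=0, rpm=0)
set_airspeed(12.76): V ← 12.76 m/s
throttle_to(9810): rpm ← 9810
adjust_throttle(+979): rpm ← 9810 +979 = 10789
final state: V = 12.76 m/s, rpm = 10789 → n = rpm/60 = 179.816667 rev/s
J = V / (n·D) = 12.76 / (179.816667 × 3.424) = 0.020725
regime bands: climb J<0.4357 | cruise [0.4357, 0.8715) | windmill J≥0.8715
J = 0.0207 → climb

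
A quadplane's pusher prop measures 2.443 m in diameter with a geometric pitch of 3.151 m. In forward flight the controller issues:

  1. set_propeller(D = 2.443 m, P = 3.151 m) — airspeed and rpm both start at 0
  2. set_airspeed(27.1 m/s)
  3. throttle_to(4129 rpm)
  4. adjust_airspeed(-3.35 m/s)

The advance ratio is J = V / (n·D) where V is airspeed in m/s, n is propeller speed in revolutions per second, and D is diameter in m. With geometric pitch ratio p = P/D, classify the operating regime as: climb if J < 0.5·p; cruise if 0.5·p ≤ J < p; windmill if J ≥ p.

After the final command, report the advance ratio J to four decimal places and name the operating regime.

set_propeller: D = 2.443 m, P = 3.151 m (p = P/D = 1.289808); state ← (V=0, rpm=0)
set_airspeed(27.1): V ← 27.1 m/s
throttle_to(4129): rpm ← 4129
adjust_airspeed(-3.35): V ← 27.1 -3.35 = 23.75 m/s
final state: V = 23.75 m/s, rpm = 4129 → n = rpm/60 = 68.816667 rev/s
J = V / (n·D) = 23.75 / (68.816667 × 2.443) = 0.141269
regime bands: climb J<0.6449 | cruise [0.6449, 1.2898) | windmill J≥1.2898
J = 0.1413 → climb

J = 0.1413, regime = climb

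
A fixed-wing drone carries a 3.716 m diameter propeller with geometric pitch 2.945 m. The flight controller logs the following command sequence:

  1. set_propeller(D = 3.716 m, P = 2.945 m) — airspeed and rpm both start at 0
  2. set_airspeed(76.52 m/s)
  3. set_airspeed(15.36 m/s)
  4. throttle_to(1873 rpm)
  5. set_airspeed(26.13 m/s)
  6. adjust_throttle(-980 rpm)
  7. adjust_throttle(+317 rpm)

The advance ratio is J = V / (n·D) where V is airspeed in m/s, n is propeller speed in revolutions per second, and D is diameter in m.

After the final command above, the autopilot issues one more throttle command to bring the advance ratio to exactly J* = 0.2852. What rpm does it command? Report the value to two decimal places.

rpm = 1479.33

set_propeller: D = 3.716 m, P = 2.945 m (p = P/D = 0.792519); state ← (V=0, rpm=0)
set_airspeed(76.52): V ← 76.52 m/s
set_airspeed(15.36): V ← 15.36 m/s
throttle_to(1873): rpm ← 1873
set_airspeed(26.13): V ← 26.13 m/s
adjust_throttle(-980): rpm ← 1873 -980 = 893
adjust_throttle(+317): rpm ← 893 +317 = 1210
final state: V = 26.13 m/s, rpm = 1210 → n = rpm/60 = 20.166667 rev/s
target J* = 0.2852; solve J* = V/(n·D) for n: n = V/(J*·D) = 26.13/(0.2852 × 3.716) = 24.655521 rev/s
rpm = 60·n = 1479.331257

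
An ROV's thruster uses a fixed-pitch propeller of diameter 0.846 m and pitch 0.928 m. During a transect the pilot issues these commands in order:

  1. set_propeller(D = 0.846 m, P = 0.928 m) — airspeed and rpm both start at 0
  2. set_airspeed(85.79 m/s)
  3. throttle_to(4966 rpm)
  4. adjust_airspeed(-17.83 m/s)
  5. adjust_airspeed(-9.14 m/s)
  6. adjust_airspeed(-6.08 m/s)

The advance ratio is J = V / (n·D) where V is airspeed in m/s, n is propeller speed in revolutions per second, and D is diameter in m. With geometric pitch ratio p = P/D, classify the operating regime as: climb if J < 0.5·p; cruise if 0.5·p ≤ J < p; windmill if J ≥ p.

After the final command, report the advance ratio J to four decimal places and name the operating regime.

J = 0.7532, regime = cruise

set_propeller: D = 0.846 m, P = 0.928 m (p = P/D = 1.096927); state ← (V=0, rpm=0)
set_airspeed(85.79): V ← 85.79 m/s
throttle_to(4966): rpm ← 4966
adjust_airspeed(-17.83): V ← 85.79 -17.83 = 67.96 m/s
adjust_airspeed(-9.14): V ← 67.96 -9.14 = 58.82 m/s
adjust_airspeed(-6.08): V ← 58.82 -6.08 = 52.74 m/s
final state: V = 52.74 m/s, rpm = 4966 → n = rpm/60 = 82.766667 rev/s
J = V / (n·D) = 52.74 / (82.766667 × 0.846) = 0.753207
regime bands: climb J<0.5485 | cruise [0.5485, 1.0969) | windmill J≥1.0969
J = 0.7532 → cruise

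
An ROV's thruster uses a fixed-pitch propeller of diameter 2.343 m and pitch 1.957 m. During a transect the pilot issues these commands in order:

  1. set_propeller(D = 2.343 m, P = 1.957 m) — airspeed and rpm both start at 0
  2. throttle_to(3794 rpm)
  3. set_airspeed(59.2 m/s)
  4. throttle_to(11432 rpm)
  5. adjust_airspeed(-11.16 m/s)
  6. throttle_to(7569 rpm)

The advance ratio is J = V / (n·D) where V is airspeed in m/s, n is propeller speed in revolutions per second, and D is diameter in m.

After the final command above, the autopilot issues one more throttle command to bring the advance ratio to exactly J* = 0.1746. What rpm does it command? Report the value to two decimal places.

rpm = 7045.92

set_propeller: D = 2.343 m, P = 1.957 m (p = P/D = 0.835254); state ← (V=0, rpm=0)
throttle_to(3794): rpm ← 3794
set_airspeed(59.2): V ← 59.2 m/s
throttle_to(11432): rpm ← 11432
adjust_airspeed(-11.16): V ← 59.2 -11.16 = 48.04 m/s
throttle_to(7569): rpm ← 7569
final state: V = 48.04 m/s, rpm = 7569 → n = rpm/60 = 126.150000 rev/s
target J* = 0.1746; solve J* = V/(n·D) for n: n = V/(J*·D) = 48.04/(0.1746 × 2.343) = 117.432004 rev/s
rpm = 60·n = 7045.920216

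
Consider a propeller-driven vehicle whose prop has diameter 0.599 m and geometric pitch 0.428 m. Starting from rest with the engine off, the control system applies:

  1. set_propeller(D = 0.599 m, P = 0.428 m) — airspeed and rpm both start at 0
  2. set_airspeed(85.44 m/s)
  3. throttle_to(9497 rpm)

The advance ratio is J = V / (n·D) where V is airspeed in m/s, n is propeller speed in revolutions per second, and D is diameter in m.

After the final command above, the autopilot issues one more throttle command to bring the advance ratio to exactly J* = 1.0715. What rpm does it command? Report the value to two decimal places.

rpm = 7987.18

set_propeller: D = 0.599 m, P = 0.428 m (p = P/D = 0.714524); state ← (V=0, rpm=0)
set_airspeed(85.44): V ← 85.44 m/s
throttle_to(9497): rpm ← 9497
final state: V = 85.44 m/s, rpm = 9497 → n = rpm/60 = 158.283333 rev/s
target J* = 1.0715; solve J* = V/(n·D) for n: n = V/(J*·D) = 85.44/(1.0715 × 0.599) = 133.119673 rev/s
rpm = 60·n = 7987.180376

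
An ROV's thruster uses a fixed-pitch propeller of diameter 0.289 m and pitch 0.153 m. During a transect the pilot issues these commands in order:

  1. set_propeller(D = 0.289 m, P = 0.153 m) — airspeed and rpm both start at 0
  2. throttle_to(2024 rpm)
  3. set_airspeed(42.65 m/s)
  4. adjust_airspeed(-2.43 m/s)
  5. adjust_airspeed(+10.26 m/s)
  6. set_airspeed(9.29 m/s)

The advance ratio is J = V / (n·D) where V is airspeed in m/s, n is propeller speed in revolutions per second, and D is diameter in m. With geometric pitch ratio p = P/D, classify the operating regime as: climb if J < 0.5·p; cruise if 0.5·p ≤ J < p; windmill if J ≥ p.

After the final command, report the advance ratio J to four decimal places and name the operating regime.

J = 0.9529, regime = windmill

set_propeller: D = 0.289 m, P = 0.153 m (p = P/D = 0.529412); state ← (V=0, rpm=0)
throttle_to(2024): rpm ← 2024
set_airspeed(42.65): V ← 42.65 m/s
adjust_airspeed(-2.43): V ← 42.65 -2.43 = 40.22 m/s
adjust_airspeed(+10.26): V ← 40.22 +10.26 = 50.48 m/s
set_airspeed(9.29): V ← 9.29 m/s
final state: V = 9.29 m/s, rpm = 2024 → n = rpm/60 = 33.733333 rev/s
J = V / (n·D) = 9.29 / (33.733333 × 0.289) = 0.952925
regime bands: climb J<0.2647 | cruise [0.2647, 0.5294) | windmill J≥0.5294
J = 0.9529 → windmill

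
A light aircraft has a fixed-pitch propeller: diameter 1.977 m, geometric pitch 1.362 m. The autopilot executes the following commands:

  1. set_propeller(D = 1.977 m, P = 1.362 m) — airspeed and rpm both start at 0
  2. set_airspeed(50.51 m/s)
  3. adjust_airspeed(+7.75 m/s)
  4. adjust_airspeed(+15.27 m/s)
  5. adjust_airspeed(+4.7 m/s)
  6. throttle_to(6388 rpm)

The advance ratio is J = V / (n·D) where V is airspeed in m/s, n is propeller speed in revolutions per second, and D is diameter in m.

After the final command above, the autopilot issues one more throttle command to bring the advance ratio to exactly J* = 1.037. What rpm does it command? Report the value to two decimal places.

set_propeller: D = 1.977 m, P = 1.362 m (p = P/D = 0.688923); state ← (V=0, rpm=0)
set_airspeed(50.51): V ← 50.51 m/s
adjust_airspeed(+7.75): V ← 50.51 +7.75 = 58.26 m/s
adjust_airspeed(+15.27): V ← 58.26 +15.27 = 73.53 m/s
adjust_airspeed(+4.7): V ← 73.53 +4.7 = 78.23 m/s
throttle_to(6388): rpm ← 6388
final state: V = 78.23 m/s, rpm = 6388 → n = rpm/60 = 106.466667 rev/s
target J* = 1.037; solve J* = V/(n·D) for n: n = V/(J*·D) = 78.23/(1.037 × 1.977) = 38.158202 rev/s
rpm = 60·n = 2289.492130

rpm = 2289.49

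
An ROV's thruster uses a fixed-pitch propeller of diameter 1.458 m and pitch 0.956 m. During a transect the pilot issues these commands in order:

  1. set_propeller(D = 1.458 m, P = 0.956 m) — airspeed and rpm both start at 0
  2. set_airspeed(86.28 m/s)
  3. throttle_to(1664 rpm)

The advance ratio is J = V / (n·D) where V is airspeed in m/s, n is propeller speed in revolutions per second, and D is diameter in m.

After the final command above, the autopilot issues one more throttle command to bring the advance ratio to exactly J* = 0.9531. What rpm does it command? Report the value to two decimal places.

rpm = 3725.34

set_propeller: D = 1.458 m, P = 0.956 m (p = P/D = 0.655693); state ← (V=0, rpm=0)
set_airspeed(86.28): V ← 86.28 m/s
throttle_to(1664): rpm ← 1664
final state: V = 86.28 m/s, rpm = 1664 → n = rpm/60 = 27.733333 rev/s
target J* = 0.9531; solve J* = V/(n·D) for n: n = V/(J*·D) = 86.28/(0.9531 × 1.458) = 62.088925 rev/s
rpm = 60·n = 3725.335520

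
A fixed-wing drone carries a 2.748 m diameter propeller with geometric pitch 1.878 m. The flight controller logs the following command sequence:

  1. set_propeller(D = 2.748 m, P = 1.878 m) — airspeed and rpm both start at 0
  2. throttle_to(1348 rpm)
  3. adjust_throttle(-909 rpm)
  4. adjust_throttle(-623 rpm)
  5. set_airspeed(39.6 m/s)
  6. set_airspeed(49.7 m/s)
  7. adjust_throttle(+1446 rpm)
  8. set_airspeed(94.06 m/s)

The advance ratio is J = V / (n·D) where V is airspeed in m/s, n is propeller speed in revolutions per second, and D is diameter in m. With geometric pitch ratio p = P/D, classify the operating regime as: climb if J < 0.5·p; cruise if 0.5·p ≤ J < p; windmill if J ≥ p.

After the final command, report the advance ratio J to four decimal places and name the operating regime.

J = 1.6273, regime = windmill

set_propeller: D = 2.748 m, P = 1.878 m (p = P/D = 0.683406); state ← (V=0, rpm=0)
throttle_to(1348): rpm ← 1348
adjust_throttle(-909): rpm ← 1348 -909 = 439
adjust_throttle(-623): rpm ← 439 -623 = -184
set_airspeed(39.6): V ← 39.6 m/s
set_airspeed(49.7): V ← 49.7 m/s
adjust_throttle(+1446): rpm ← -184 +1446 = 1262
set_airspeed(94.06): V ← 94.06 m/s
final state: V = 94.06 m/s, rpm = 1262 → n = rpm/60 = 21.033333 rev/s
J = V / (n·D) = 94.06 / (21.033333 × 2.748) = 1.627347
regime bands: climb J<0.3417 | cruise [0.3417, 0.6834) | windmill J≥0.6834
J = 1.6273 → windmill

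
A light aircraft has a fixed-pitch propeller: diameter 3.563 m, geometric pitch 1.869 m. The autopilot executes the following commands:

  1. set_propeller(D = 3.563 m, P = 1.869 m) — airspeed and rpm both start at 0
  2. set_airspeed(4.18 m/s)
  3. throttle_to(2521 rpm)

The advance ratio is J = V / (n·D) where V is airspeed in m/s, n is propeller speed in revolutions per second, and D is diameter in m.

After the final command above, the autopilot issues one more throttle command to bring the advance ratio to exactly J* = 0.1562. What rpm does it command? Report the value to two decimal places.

set_propeller: D = 3.563 m, P = 1.869 m (p = P/D = 0.524558); state ← (V=0, rpm=0)
set_airspeed(4.18): V ← 4.18 m/s
throttle_to(2521): rpm ← 2521
final state: V = 4.18 m/s, rpm = 2521 → n = rpm/60 = 42.016667 rev/s
target J* = 0.1562; solve J* = V/(n·D) for n: n = V/(J*·D) = 4.18/(0.1562 × 3.563) = 7.510683 rev/s
rpm = 60·n = 450.640977

rpm = 450.64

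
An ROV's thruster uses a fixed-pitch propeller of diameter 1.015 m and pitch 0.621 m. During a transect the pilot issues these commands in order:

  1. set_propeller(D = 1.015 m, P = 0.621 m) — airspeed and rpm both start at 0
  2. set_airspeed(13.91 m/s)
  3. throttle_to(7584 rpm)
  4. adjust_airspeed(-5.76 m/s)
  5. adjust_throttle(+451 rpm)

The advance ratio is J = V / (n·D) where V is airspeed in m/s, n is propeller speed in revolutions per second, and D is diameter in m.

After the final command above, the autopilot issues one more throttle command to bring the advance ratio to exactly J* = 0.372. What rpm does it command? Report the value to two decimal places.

set_propeller: D = 1.015 m, P = 0.621 m (p = P/D = 0.611823); state ← (V=0, rpm=0)
set_airspeed(13.91): V ← 13.91 m/s
throttle_to(7584): rpm ← 7584
adjust_airspeed(-5.76): V ← 13.91 -5.76 = 8.15 m/s
adjust_throttle(+451): rpm ← 7584 +451 = 8035
final state: V = 8.15 m/s, rpm = 8035 → n = rpm/60 = 133.916667 rev/s
target J* = 0.372; solve J* = V/(n·D) for n: n = V/(J*·D) = 8.15/(0.372 × 1.015) = 21.584830 rev/s
rpm = 60·n = 1295.089782

rpm = 1295.09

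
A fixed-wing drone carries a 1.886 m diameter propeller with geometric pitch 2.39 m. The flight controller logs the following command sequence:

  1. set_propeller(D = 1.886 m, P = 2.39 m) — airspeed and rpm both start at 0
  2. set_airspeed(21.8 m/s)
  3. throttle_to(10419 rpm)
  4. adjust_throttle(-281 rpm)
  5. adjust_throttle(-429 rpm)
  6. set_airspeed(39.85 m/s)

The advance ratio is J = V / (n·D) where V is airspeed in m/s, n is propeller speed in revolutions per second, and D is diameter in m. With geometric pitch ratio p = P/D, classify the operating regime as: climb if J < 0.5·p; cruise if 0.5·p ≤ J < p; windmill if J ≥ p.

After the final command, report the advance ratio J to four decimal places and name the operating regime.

J = 0.1306, regime = climb

set_propeller: D = 1.886 m, P = 2.39 m (p = P/D = 1.267232); state ← (V=0, rpm=0)
set_airspeed(21.8): V ← 21.8 m/s
throttle_to(10419): rpm ← 10419
adjust_throttle(-281): rpm ← 10419 -281 = 10138
adjust_throttle(-429): rpm ← 10138 -429 = 9709
set_airspeed(39.85): V ← 39.85 m/s
final state: V = 39.85 m/s, rpm = 9709 → n = rpm/60 = 161.816667 rev/s
J = V / (n·D) = 39.85 / (161.816667 × 1.886) = 0.130576
regime bands: climb J<0.6336 | cruise [0.6336, 1.2672) | windmill J≥1.2672
J = 0.1306 → climb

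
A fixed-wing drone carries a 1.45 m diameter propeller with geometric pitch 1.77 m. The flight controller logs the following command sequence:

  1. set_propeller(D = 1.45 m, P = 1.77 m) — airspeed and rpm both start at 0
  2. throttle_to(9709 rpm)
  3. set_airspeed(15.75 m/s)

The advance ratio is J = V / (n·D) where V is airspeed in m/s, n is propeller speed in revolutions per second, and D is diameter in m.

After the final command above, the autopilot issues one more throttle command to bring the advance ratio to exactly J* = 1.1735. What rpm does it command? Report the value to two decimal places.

rpm = 555.37

set_propeller: D = 1.45 m, P = 1.77 m (p = P/D = 1.220690); state ← (V=0, rpm=0)
throttle_to(9709): rpm ← 9709
set_airspeed(15.75): V ← 15.75 m/s
final state: V = 15.75 m/s, rpm = 9709 → n = rpm/60 = 161.816667 rev/s
target J* = 1.1735; solve J* = V/(n·D) for n: n = V/(J*·D) = 15.75/(1.1735 × 1.45) = 9.256130 rev/s
rpm = 60·n = 555.367821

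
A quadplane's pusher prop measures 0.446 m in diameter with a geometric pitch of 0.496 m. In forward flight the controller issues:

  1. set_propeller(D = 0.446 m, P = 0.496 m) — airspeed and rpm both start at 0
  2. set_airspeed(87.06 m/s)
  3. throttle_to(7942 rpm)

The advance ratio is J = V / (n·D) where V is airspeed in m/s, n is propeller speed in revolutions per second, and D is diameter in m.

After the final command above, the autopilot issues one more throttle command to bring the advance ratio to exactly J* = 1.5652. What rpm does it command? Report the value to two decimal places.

set_propeller: D = 0.446 m, P = 0.496 m (p = P/D = 1.112108); state ← (V=0, rpm=0)
set_airspeed(87.06): V ← 87.06 m/s
throttle_to(7942): rpm ← 7942
final state: V = 87.06 m/s, rpm = 7942 → n = rpm/60 = 132.366667 rev/s
target J* = 1.5652; solve J* = V/(n·D) for n: n = V/(J*·D) = 87.06/(1.5652 × 0.446) = 124.713643 rev/s
rpm = 60·n = 7482.818568

rpm = 7482.82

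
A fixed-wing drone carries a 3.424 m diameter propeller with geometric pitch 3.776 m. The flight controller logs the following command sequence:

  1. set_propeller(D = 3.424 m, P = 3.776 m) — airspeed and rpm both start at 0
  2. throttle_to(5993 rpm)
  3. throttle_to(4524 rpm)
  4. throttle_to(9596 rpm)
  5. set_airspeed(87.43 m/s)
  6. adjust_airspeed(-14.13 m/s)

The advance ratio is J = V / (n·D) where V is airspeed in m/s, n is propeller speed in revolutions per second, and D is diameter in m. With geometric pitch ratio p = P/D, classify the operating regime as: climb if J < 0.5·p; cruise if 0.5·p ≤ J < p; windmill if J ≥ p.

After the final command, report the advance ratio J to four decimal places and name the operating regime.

set_propeller: D = 3.424 m, P = 3.776 m (p = P/D = 1.102804); state ← (V=0, rpm=0)
throttle_to(5993): rpm ← 5993
throttle_to(4524): rpm ← 4524
throttle_to(9596): rpm ← 9596
set_airspeed(87.43): V ← 87.43 m/s
adjust_airspeed(-14.13): V ← 87.43 -14.13 = 73.3 m/s
final state: V = 73.3 m/s, rpm = 9596 → n = rpm/60 = 159.933333 rev/s
J = V / (n·D) = 73.3 / (159.933333 × 3.424) = 0.133854
regime bands: climb J<0.5514 | cruise [0.5514, 1.1028) | windmill J≥1.1028
J = 0.1339 → climb

J = 0.1339, regime = climb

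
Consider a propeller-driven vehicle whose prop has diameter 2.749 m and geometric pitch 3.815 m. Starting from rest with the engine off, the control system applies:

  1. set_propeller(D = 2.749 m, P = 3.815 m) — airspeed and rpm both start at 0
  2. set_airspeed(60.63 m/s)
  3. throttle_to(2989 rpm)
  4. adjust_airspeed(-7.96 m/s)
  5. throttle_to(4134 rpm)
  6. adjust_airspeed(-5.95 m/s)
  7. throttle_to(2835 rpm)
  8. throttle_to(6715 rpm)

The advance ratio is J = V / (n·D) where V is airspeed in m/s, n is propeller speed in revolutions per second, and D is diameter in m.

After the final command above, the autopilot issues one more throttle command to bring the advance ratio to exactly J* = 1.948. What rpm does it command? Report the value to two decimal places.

set_propeller: D = 2.749 m, P = 3.815 m (p = P/D = 1.387777); state ← (V=0, rpm=0)
set_airspeed(60.63): V ← 60.63 m/s
throttle_to(2989): rpm ← 2989
adjust_airspeed(-7.96): V ← 60.63 -7.96 = 52.67 m/s
throttle_to(4134): rpm ← 4134
adjust_airspeed(-5.95): V ← 52.67 -5.95 = 46.72 m/s
throttle_to(2835): rpm ← 2835
throttle_to(6715): rpm ← 6715
final state: V = 46.72 m/s, rpm = 6715 → n = rpm/60 = 111.916667 rev/s
target J* = 1.948; solve J* = V/(n·D) for n: n = V/(J*·D) = 46.72/(1.948 × 2.749) = 8.724472 rev/s
rpm = 60·n = 523.468306

rpm = 523.47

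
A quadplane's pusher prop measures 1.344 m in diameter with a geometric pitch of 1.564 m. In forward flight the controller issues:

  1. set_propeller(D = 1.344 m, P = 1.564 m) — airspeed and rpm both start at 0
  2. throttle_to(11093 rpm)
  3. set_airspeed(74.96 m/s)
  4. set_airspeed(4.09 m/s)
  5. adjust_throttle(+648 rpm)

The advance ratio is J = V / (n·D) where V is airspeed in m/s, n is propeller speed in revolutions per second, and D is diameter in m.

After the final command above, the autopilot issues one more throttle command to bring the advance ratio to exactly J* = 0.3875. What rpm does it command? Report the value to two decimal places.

set_propeller: D = 1.344 m, P = 1.564 m (p = P/D = 1.163690); state ← (V=0, rpm=0)
throttle_to(11093): rpm ← 11093
set_airspeed(74.96): V ← 74.96 m/s
set_airspeed(4.09): V ← 4.09 m/s
adjust_throttle(+648): rpm ← 11093 +648 = 11741
final state: V = 4.09 m/s, rpm = 11741 → n = rpm/60 = 195.683333 rev/s
target J* = 0.3875; solve J* = V/(n·D) for n: n = V/(J*·D) = 4.09/(0.3875 × 1.344) = 7.853303 rev/s
rpm = 60·n = 471.198157

rpm = 471.20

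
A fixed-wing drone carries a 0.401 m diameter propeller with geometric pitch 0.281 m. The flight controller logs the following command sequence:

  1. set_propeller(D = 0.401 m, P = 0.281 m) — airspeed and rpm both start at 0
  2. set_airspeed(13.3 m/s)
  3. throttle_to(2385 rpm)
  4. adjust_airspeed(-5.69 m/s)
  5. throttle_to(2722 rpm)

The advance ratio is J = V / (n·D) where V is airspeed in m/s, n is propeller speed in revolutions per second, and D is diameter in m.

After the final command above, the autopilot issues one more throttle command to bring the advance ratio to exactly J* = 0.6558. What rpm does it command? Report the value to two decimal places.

set_propeller: D = 0.401 m, P = 0.281 m (p = P/D = 0.700748); state ← (V=0, rpm=0)
set_airspeed(13.3): V ← 13.3 m/s
throttle_to(2385): rpm ← 2385
adjust_airspeed(-5.69): V ← 13.3 -5.69 = 7.61 m/s
throttle_to(2722): rpm ← 2722
final state: V = 7.61 m/s, rpm = 2722 → n = rpm/60 = 45.366667 rev/s
target J* = 0.6558; solve J* = V/(n·D) for n: n = V/(J*·D) = 7.61/(0.6558 × 0.401) = 28.938024 rev/s
rpm = 60·n = 1736.281437

rpm = 1736.28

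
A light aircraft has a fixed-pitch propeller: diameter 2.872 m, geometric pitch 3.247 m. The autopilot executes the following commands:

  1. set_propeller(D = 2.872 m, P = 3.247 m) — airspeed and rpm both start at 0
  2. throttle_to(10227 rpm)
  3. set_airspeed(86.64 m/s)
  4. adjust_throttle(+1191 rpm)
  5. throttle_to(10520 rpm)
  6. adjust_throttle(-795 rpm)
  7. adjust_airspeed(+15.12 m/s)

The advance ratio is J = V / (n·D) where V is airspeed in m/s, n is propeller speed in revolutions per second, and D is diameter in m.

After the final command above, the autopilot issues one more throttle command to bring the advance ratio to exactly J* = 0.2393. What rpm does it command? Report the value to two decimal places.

rpm = 8883.85

set_propeller: D = 2.872 m, P = 3.247 m (p = P/D = 1.130571); state ← (V=0, rpm=0)
throttle_to(10227): rpm ← 10227
set_airspeed(86.64): V ← 86.64 m/s
adjust_throttle(+1191): rpm ← 10227 +1191 = 11418
throttle_to(10520): rpm ← 10520
adjust_throttle(-795): rpm ← 10520 -795 = 9725
adjust_airspeed(+15.12): V ← 86.64 +15.12 = 101.76 m/s
final state: V = 101.76 m/s, rpm = 9725 → n = rpm/60 = 162.083333 rev/s
target J* = 0.2393; solve J* = V/(n·D) for n: n = V/(J*·D) = 101.76/(0.2393 × 2.872) = 148.064166 rev/s
rpm = 60·n = 8883.849948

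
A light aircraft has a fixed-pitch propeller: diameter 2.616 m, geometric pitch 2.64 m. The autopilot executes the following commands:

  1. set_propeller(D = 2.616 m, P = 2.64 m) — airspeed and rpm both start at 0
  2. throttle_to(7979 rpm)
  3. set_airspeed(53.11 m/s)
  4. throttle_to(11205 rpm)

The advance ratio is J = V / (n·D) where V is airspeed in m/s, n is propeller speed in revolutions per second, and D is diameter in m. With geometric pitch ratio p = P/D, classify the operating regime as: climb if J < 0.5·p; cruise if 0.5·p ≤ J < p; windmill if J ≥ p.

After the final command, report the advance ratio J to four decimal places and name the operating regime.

set_propeller: D = 2.616 m, P = 2.64 m (p = P/D = 1.009174); state ← (V=0, rpm=0)
throttle_to(7979): rpm ← 7979
set_airspeed(53.11): V ← 53.11 m/s
throttle_to(11205): rpm ← 11205
final state: V = 53.11 m/s, rpm = 11205 → n = rpm/60 = 186.750000 rev/s
J = V / (n·D) = 53.11 / (186.750000 × 2.616) = 0.108712
regime bands: climb J<0.5046 | cruise [0.5046, 1.0092) | windmill J≥1.0092
J = 0.1087 → climb

J = 0.1087, regime = climb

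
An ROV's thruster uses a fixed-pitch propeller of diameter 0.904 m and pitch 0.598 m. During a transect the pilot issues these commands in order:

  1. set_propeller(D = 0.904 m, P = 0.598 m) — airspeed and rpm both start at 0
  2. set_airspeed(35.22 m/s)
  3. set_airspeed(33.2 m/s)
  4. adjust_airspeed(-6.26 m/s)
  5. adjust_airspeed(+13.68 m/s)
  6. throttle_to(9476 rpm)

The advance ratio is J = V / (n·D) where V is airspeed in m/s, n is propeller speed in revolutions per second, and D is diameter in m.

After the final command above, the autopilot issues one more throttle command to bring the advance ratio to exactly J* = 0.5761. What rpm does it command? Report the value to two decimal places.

rpm = 4679.77

set_propeller: D = 0.904 m, P = 0.598 m (p = P/D = 0.661504); state ← (V=0, rpm=0)
set_airspeed(35.22): V ← 35.22 m/s
set_airspeed(33.2): V ← 33.2 m/s
adjust_airspeed(-6.26): V ← 33.2 -6.26 = 26.94 m/s
adjust_airspeed(+13.68): V ← 26.94 +13.68 = 40.62 m/s
throttle_to(9476): rpm ← 9476
final state: V = 40.62 m/s, rpm = 9476 → n = rpm/60 = 157.933333 rev/s
target J* = 0.5761; solve J* = V/(n·D) for n: n = V/(J*·D) = 40.62/(0.5761 × 0.904) = 77.996230 rev/s
rpm = 60·n = 4679.773822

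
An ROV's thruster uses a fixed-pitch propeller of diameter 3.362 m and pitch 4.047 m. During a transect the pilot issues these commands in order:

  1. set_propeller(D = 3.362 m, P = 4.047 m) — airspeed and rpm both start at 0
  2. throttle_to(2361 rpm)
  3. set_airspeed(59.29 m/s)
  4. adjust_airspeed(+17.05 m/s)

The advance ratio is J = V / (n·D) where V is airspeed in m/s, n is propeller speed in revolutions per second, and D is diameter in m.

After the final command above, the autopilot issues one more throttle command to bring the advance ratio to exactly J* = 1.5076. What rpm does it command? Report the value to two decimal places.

set_propeller: D = 3.362 m, P = 4.047 m (p = P/D = 1.203748); state ← (V=0, rpm=0)
throttle_to(2361): rpm ← 2361
set_airspeed(59.29): V ← 59.29 m/s
adjust_airspeed(+17.05): V ← 59.29 +17.05 = 76.34 m/s
final state: V = 76.34 m/s, rpm = 2361 → n = rpm/60 = 39.350000 rev/s
target J* = 1.5076; solve J* = V/(n·D) for n: n = V/(J*·D) = 76.34/(1.5076 × 3.362) = 15.061503 rev/s
rpm = 60·n = 903.690191

rpm = 903.69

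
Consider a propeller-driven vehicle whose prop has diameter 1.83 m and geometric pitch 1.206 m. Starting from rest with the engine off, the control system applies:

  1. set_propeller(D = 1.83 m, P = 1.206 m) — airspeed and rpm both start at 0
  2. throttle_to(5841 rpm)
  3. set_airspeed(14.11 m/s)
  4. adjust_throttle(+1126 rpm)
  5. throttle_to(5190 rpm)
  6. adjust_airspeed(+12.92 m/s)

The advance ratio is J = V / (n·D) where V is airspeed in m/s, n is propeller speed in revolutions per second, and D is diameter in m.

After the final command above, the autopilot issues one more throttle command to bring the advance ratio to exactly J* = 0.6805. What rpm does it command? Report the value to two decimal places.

set_propeller: D = 1.83 m, P = 1.206 m (p = P/D = 0.659016); state ← (V=0, rpm=0)
throttle_to(5841): rpm ← 5841
set_airspeed(14.11): V ← 14.11 m/s
adjust_throttle(+1126): rpm ← 5841 +1126 = 6967
throttle_to(5190): rpm ← 5190
adjust_airspeed(+12.92): V ← 14.11 +12.92 = 27.03 m/s
final state: V = 27.03 m/s, rpm = 5190 → n = rpm/60 = 86.500000 rev/s
target J* = 0.6805; solve J* = V/(n·D) for n: n = V/(J*·D) = 27.03/(0.6805 × 1.83) = 21.705352 rev/s
rpm = 60·n = 1302.321099

rpm = 1302.32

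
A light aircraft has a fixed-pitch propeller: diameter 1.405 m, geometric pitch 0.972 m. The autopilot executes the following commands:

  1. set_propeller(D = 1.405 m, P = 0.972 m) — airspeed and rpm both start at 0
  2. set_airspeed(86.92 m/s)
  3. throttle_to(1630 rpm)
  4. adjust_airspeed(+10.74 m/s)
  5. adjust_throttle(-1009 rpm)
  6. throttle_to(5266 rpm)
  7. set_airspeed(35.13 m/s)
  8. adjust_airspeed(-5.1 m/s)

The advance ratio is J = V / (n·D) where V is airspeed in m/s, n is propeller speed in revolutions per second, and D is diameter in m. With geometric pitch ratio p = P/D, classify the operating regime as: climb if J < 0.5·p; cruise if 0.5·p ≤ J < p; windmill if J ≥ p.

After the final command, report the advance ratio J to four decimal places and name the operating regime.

J = 0.2435, regime = climb

set_propeller: D = 1.405 m, P = 0.972 m (p = P/D = 0.691815); state ← (V=0, rpm=0)
set_airspeed(86.92): V ← 86.92 m/s
throttle_to(1630): rpm ← 1630
adjust_airspeed(+10.74): V ← 86.92 +10.74 = 97.66 m/s
adjust_throttle(-1009): rpm ← 1630 -1009 = 621
throttle_to(5266): rpm ← 5266
set_airspeed(35.13): V ← 35.13 m/s
adjust_airspeed(-5.1): V ← 35.13 -5.1 = 30.03 m/s
final state: V = 30.03 m/s, rpm = 5266 → n = rpm/60 = 87.766667 rev/s
J = V / (n·D) = 30.03 / (87.766667 × 1.405) = 0.243528
regime bands: climb J<0.3459 | cruise [0.3459, 0.6918) | windmill J≥0.6918
J = 0.2435 → climb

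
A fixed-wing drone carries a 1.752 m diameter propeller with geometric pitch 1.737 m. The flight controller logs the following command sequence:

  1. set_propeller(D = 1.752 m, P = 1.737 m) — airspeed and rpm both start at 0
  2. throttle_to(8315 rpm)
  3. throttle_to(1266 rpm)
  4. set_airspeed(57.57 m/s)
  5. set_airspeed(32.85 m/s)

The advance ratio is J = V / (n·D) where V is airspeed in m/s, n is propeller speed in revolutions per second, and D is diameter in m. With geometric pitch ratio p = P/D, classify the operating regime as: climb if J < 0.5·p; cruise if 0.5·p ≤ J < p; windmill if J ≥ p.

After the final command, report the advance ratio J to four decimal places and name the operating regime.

J = 0.8886, regime = cruise

set_propeller: D = 1.752 m, P = 1.737 m (p = P/D = 0.991438); state ← (V=0, rpm=0)
throttle_to(8315): rpm ← 8315
throttle_to(1266): rpm ← 1266
set_airspeed(57.57): V ← 57.57 m/s
set_airspeed(32.85): V ← 32.85 m/s
final state: V = 32.85 m/s, rpm = 1266 → n = rpm/60 = 21.100000 rev/s
J = V / (n·D) = 32.85 / (21.100000 × 1.752) = 0.888626
regime bands: climb J<0.4957 | cruise [0.4957, 0.9914) | windmill J≥0.9914
J = 0.8886 → cruise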